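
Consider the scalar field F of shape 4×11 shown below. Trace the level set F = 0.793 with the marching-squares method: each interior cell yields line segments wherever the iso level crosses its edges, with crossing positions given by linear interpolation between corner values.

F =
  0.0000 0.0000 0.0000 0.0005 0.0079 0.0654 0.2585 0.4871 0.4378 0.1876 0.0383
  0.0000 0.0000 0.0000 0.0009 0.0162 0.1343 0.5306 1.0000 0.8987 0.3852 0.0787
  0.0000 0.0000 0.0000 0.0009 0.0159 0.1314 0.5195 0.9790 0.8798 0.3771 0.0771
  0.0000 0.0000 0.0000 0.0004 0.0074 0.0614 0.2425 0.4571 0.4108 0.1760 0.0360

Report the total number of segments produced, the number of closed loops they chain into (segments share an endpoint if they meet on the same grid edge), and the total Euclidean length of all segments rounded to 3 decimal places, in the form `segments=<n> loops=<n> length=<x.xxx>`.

segments=8 loops=1 length=5.729

cell (0,6): code 0100 → (0.596,7.000)–(1.000,6.559)
cell (0,7): code 1100 → (0.771,8.000)–(0.596,7.000)
cell (0,8): code 1000 → (1.000,8.206)–(0.771,8.000)
cell (1,6): code 0110 → (1.000,6.559)–(2.000,6.595)
cell (1,8): code 1001 → (2.000,8.173)–(1.000,8.206)
cell (2,6): code 0010 → (2.000,6.595)–(2.356,7.000)
cell (2,7): code 0011 → (2.356,7.000)–(2.185,8.000)
cell (2,8): code 0001 → (2.185,8.000)–(2.000,8.173)
total: 8 segments, chained into 1 closed loop(s), length Σ = 5.729232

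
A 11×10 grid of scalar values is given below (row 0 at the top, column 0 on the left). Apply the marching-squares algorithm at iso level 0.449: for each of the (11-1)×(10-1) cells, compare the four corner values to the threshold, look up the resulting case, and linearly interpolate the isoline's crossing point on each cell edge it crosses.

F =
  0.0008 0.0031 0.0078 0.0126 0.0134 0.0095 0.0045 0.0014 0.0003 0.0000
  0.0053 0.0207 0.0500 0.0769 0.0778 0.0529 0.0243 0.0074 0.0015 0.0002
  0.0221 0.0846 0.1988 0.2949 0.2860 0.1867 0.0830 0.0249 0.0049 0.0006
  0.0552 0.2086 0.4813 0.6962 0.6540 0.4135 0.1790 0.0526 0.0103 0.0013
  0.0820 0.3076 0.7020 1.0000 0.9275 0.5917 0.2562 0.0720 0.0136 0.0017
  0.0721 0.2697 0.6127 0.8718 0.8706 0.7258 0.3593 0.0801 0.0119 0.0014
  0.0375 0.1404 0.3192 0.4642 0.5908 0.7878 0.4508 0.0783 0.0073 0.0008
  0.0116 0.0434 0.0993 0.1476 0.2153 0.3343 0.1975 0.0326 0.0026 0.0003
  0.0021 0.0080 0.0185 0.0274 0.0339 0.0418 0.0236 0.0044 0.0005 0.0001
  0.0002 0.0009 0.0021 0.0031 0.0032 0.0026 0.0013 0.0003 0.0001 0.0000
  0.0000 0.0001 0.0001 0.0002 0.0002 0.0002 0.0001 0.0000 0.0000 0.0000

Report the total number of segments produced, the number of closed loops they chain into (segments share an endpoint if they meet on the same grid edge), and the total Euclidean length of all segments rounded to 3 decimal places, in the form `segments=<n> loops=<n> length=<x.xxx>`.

cell (2,1): code 0100 → (2.886,2.000)–(3.000,1.882)
cell (2,2): code 1100 → (2.384,3.000)–(2.886,2.000)
cell (2,3): code 1100 → (2.443,4.000)–(2.384,3.000)
cell (2,4): code 1000 → (3.000,4.852)–(2.443,4.000)
cell (3,1): code 0110 → (3.000,1.882)–(4.000,1.359)
cell (3,4): code 1101 → (3.199,5.000)–(3.000,4.852)
cell (3,5): code 1000 → (4.000,5.425)–(3.199,5.000)
cell (4,1): code 0110 → (4.000,1.359)–(5.000,1.523)
cell (4,5): code 1001 → (5.000,5.755)–(4.000,5.425)
cell (5,1): code 0010 → (5.000,1.523)–(5.558,2.000)
cell (5,2): code 0111 → (5.558,2.000)–(6.000,2.895)
cell (5,5): code 1101 → (5.980,6.000)–(5.000,5.755)
cell (5,6): code 1000 → (6.000,6.005)–(5.980,6.000)
cell (6,2): code 0010 → (6.000,2.895)–(6.048,3.000)
cell (6,3): code 0011 → (6.048,3.000)–(6.378,4.000)
cell (6,4): code 0011 → (6.378,4.000)–(6.747,5.000)
cell (6,5): code 0011 → (6.747,5.000)–(6.007,6.000)
cell (6,6): code 0001 → (6.007,6.000)–(6.000,6.005)
total: 18 segments, chained into 1 closed loop(s), length Σ = 13.903125

segments=18 loops=1 length=13.903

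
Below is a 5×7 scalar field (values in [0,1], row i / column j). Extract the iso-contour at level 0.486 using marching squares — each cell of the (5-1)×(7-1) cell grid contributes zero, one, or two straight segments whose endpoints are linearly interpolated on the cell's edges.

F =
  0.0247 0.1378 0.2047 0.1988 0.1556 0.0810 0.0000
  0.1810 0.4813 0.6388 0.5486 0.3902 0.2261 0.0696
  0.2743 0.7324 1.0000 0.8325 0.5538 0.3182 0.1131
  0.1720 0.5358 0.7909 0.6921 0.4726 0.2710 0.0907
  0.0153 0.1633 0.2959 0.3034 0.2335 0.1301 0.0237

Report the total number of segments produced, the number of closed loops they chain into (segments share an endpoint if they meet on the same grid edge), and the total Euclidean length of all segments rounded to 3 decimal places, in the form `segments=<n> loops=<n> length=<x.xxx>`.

cell (0,1): code 0100 → (0.648,2.000)–(1.000,1.030)
cell (0,2): code 1100 → (0.821,3.000)–(0.648,2.000)
cell (0,3): code 1000 → (1.000,3.395)–(0.821,3.000)
cell (1,0): code 0100 → (1.019,1.000)–(2.000,0.462)
cell (1,1): code 1110 → (1.000,1.030)–(1.019,1.000)
cell (1,3): code 1101 → (1.586,4.000)–(1.000,3.395)
cell (1,4): code 1000 → (2.000,4.288)–(1.586,4.000)
cell (2,0): code 0110 → (2.000,0.462)–(3.000,0.863)
cell (2,3): code 1011 → (3.000,3.939)–(2.835,4.000)
cell (2,4): code 0001 → (2.835,4.000)–(2.000,4.288)
cell (3,0): code 0010 → (3.000,0.863)–(3.134,1.000)
cell (3,1): code 0011 → (3.134,1.000)–(3.616,2.000)
cell (3,2): code 0011 → (3.616,2.000)–(3.530,3.000)
cell (3,3): code 0001 → (3.530,3.000)–(3.000,3.939)
total: 14 segments, chained into 1 closed loop(s), length Σ = 10.501436

segments=14 loops=1 length=10.501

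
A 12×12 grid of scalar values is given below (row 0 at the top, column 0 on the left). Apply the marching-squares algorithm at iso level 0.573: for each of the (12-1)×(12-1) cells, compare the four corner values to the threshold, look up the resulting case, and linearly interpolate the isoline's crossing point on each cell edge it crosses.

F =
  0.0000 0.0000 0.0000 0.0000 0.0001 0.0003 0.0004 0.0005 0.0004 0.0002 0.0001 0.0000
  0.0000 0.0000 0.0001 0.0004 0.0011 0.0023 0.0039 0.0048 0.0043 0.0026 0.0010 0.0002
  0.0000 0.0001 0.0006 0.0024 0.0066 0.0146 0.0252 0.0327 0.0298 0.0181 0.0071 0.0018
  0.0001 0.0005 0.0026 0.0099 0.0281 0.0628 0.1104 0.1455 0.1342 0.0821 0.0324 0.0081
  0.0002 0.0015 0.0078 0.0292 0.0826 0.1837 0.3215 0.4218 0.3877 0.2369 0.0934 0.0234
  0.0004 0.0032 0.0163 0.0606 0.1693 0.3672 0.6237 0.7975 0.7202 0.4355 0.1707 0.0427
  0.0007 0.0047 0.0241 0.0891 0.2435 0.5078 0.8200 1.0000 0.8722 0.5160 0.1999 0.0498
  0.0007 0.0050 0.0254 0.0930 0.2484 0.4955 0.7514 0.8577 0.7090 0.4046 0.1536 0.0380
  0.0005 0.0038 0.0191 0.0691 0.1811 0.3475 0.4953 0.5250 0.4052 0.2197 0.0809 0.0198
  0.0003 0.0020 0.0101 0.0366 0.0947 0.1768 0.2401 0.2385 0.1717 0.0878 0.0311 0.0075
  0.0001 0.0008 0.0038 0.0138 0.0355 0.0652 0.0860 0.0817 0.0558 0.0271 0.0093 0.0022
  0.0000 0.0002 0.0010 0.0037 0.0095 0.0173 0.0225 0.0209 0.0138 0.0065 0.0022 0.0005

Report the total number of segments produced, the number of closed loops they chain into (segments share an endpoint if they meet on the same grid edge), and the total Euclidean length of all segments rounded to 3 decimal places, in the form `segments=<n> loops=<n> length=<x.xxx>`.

cell (4,5): code 0100 → (4.832,6.000)–(5.000,5.802)
cell (4,6): code 1100 → (4.402,7.000)–(4.832,6.000)
cell (4,7): code 1100 → (4.557,8.000)–(4.402,7.000)
cell (4,8): code 1000 → (5.000,8.517)–(4.557,8.000)
cell (5,5): code 0110 → (5.000,5.802)–(6.000,5.209)
cell (5,8): code 1001 → (6.000,8.840)–(5.000,8.517)
cell (6,5): code 0110 → (6.000,5.209)–(7.000,5.303)
cell (6,8): code 1001 → (7.000,8.447)–(6.000,8.840)
cell (7,5): code 0010 → (7.000,5.303)–(7.697,6.000)
cell (7,6): code 0011 → (7.697,6.000)–(7.856,7.000)
cell (7,7): code 0011 → (7.856,7.000)–(7.448,8.000)
cell (7,8): code 0001 → (7.448,8.000)–(7.000,8.447)
total: 12 segments, chained into 1 closed loop(s), length Σ = 11.043574

segments=12 loops=1 length=11.044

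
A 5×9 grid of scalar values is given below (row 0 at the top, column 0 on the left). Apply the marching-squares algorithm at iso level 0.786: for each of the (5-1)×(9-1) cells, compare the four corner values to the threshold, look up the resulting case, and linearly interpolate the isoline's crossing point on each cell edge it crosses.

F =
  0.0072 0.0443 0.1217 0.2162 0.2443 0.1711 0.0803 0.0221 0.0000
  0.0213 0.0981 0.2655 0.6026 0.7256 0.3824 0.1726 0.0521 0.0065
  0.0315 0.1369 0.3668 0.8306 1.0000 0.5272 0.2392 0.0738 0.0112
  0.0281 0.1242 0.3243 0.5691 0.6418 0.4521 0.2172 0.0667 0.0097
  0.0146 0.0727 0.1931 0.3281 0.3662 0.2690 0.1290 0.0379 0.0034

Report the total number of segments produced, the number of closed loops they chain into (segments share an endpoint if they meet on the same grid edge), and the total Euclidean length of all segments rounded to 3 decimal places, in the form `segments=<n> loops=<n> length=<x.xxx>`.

segments=6 loops=1 length=4.310

cell (1,2): code 0100 → (1.804,3.000)–(2.000,2.904)
cell (1,3): code 1100 → (1.220,4.000)–(1.804,3.000)
cell (1,4): code 1000 → (2.000,4.453)–(1.220,4.000)
cell (2,2): code 0010 → (2.000,2.904)–(2.171,3.000)
cell (2,3): code 0011 → (2.171,3.000)–(2.597,4.000)
cell (2,4): code 0001 → (2.597,4.000)–(2.000,4.453)
total: 6 segments, chained into 1 closed loop(s), length Σ = 4.310485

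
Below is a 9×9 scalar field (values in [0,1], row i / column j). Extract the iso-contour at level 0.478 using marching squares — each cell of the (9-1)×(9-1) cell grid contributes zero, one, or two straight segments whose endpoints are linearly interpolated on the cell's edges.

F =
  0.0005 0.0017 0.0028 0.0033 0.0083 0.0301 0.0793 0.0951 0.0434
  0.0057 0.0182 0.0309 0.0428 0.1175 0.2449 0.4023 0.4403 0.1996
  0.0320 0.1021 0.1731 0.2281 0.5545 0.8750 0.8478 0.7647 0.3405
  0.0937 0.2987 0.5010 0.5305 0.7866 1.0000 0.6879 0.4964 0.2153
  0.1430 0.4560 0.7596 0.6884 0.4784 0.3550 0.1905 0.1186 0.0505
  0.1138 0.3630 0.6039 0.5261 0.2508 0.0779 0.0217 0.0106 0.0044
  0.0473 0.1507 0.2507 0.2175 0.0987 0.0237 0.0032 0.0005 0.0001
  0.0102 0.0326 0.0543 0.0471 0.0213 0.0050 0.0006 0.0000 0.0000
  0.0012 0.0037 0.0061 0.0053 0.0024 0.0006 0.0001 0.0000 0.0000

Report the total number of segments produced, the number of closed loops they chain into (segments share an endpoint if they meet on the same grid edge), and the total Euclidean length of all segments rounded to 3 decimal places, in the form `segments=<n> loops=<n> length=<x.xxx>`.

segments=20 loops=1 length=16.752

cell (1,3): code 0100 → (1.825,4.000)–(2.000,3.766)
cell (1,4): code 1100 → (1.370,5.000)–(1.825,4.000)
cell (1,5): code 1100 → (1.170,6.000)–(1.370,5.000)
cell (1,6): code 1100 → (1.116,7.000)–(1.170,6.000)
cell (1,7): code 1000 → (2.000,7.676)–(1.116,7.000)
cell (2,1): code 0100 → (2.930,2.000)–(3.000,1.886)
cell (2,2): code 1100 → (2.826,3.000)–(2.930,2.000)
cell (2,3): code 1110 → (2.000,3.766)–(2.826,3.000)
cell (2,7): code 1001 → (3.000,7.065)–(2.000,7.676)
cell (3,1): code 0110 → (3.000,1.886)–(4.000,1.072)
cell (3,4): code 1011 → (4.000,4.003)–(3.809,5.000)
cell (3,5): code 0011 → (3.809,5.000)–(3.422,6.000)
cell (3,6): code 0011 → (3.422,6.000)–(3.049,7.000)
cell (3,7): code 0001 → (3.049,7.000)–(3.000,7.065)
cell (4,1): code 0110 → (4.000,1.072)–(5.000,1.477)
cell (4,3): code 1011 → (5.000,3.175)–(4.002,4.000)
cell (4,4): code 0001 → (4.002,4.000)–(4.000,4.003)
cell (5,1): code 0010 → (5.000,1.477)–(5.356,2.000)
cell (5,2): code 0011 → (5.356,2.000)–(5.156,3.000)
cell (5,3): code 0001 → (5.156,3.000)–(5.000,3.175)
total: 20 segments, chained into 1 closed loop(s), length Σ = 16.752037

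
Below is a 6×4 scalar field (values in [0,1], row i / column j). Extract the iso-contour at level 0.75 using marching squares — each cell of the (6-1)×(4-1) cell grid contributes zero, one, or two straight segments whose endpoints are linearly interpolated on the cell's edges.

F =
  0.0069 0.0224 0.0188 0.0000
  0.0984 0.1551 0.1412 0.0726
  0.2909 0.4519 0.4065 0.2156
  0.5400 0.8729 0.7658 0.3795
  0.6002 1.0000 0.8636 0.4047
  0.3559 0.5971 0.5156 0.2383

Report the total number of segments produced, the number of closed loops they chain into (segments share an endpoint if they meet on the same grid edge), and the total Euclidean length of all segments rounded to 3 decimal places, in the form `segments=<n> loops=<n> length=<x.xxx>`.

cell (2,0): code 0100 → (2.708,1.000)–(3.000,0.631)
cell (2,1): code 1100 → (2.956,2.000)–(2.708,1.000)
cell (2,2): code 1000 → (3.000,2.041)–(2.956,2.000)
cell (3,0): code 0110 → (3.000,0.631)–(4.000,0.375)
cell (3,2): code 1001 → (4.000,2.248)–(3.000,2.041)
cell (4,0): code 0010 → (4.000,0.375)–(4.621,1.000)
cell (4,1): code 0011 → (4.621,1.000)–(4.326,2.000)
cell (4,2): code 0001 → (4.326,2.000)–(4.000,2.248)
total: 8 segments, chained into 1 closed loop(s), length Σ = 5.947353

segments=8 loops=1 length=5.947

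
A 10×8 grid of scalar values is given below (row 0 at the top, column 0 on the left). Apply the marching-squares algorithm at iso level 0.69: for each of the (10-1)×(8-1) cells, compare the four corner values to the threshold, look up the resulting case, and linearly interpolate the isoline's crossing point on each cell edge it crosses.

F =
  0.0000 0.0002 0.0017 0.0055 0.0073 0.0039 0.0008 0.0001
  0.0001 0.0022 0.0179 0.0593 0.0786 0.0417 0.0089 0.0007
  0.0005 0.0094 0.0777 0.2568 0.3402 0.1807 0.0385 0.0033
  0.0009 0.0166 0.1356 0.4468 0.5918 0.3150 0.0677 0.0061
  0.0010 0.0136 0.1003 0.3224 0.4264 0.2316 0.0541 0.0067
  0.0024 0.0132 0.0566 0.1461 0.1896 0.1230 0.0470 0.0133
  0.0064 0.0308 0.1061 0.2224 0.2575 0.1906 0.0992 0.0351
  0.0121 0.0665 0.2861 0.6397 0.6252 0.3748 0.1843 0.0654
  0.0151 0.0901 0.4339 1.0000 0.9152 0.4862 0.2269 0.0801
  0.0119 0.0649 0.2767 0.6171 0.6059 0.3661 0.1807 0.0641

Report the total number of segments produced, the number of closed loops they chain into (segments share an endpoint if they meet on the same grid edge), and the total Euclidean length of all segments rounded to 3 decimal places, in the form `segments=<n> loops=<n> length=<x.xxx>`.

segments=6 loops=1 length=5.839

cell (7,2): code 0100 → (7.140,3.000)–(8.000,2.452)
cell (7,3): code 1100 → (7.223,4.000)–(7.140,3.000)
cell (7,4): code 1000 → (8.000,4.525)–(7.223,4.000)
cell (8,2): code 0010 → (8.000,2.452)–(8.810,3.000)
cell (8,3): code 0011 → (8.810,3.000)–(8.728,4.000)
cell (8,4): code 0001 → (8.728,4.000)–(8.000,4.525)
total: 6 segments, chained into 1 closed loop(s), length Σ = 5.839055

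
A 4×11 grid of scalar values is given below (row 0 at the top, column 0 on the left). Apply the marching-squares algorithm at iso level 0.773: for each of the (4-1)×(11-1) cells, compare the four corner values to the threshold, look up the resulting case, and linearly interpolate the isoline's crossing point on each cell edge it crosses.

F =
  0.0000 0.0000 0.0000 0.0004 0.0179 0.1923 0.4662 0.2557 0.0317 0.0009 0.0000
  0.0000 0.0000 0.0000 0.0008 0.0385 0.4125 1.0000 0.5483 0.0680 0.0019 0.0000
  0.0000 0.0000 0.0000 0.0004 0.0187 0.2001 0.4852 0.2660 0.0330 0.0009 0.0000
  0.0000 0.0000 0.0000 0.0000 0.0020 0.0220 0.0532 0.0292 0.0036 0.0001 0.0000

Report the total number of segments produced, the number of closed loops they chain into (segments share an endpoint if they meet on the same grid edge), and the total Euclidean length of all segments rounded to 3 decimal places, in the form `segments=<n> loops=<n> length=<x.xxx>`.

cell (0,5): code 0100 → (0.575,6.000)–(1.000,5.614)
cell (0,6): code 1000 → (1.000,6.503)–(0.575,6.000)
cell (1,5): code 0010 → (1.000,5.614)–(1.441,6.000)
cell (1,6): code 0001 → (1.441,6.000)–(1.000,6.503)
total: 4 segments, chained into 1 closed loop(s), length Σ = 2.487750

segments=4 loops=1 length=2.488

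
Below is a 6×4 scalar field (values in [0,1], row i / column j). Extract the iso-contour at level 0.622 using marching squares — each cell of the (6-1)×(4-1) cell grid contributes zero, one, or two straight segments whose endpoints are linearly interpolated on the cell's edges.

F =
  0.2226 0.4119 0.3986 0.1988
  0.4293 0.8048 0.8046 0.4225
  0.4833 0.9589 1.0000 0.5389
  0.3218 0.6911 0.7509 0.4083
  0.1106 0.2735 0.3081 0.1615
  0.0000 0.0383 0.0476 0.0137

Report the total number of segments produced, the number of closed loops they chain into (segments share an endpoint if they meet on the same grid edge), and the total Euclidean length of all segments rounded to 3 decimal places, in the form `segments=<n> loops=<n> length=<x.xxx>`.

cell (0,0): code 0100 → (0.535,1.000)–(1.000,0.513)
cell (0,1): code 1100 → (0.550,2.000)–(0.535,1.000)
cell (0,2): code 1000 → (1.000,2.478)–(0.550,2.000)
cell (1,0): code 0110 → (1.000,0.513)–(2.000,0.292)
cell (1,2): code 1001 → (2.000,2.820)–(1.000,2.478)
cell (2,0): code 0110 → (2.000,0.292)–(3.000,0.813)
cell (2,2): code 1001 → (3.000,2.376)–(2.000,2.820)
cell (3,0): code 0010 → (3.000,0.813)–(3.165,1.000)
cell (3,1): code 0011 → (3.165,1.000)–(3.291,2.000)
cell (3,2): code 0001 → (3.291,2.000)–(3.000,2.376)
total: 10 segments, chained into 1 closed loop(s), length Σ = 8.365832

segments=10 loops=1 length=8.366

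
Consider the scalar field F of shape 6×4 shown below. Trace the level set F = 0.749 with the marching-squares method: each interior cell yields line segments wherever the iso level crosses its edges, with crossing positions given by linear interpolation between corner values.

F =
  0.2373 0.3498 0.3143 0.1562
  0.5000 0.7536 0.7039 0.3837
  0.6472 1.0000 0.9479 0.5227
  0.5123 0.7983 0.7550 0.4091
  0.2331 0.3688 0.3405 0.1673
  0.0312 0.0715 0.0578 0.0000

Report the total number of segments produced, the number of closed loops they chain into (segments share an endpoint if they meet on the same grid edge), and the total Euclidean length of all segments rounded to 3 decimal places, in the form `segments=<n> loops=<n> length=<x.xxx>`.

cell (0,0): code 0100 → (0.989,1.000)–(1.000,0.982)
cell (0,1): code 1000 → (1.000,1.093)–(0.989,1.000)
cell (1,0): code 0110 → (1.000,0.982)–(2.000,0.289)
cell (1,1): code 1101 → (1.185,2.000)–(1.000,1.093)
cell (1,2): code 1000 → (2.000,2.468)–(1.185,2.000)
cell (2,0): code 0110 → (2.000,0.289)–(3.000,0.828)
cell (2,2): code 1001 → (3.000,2.017)–(2.000,2.468)
cell (3,0): code 0010 → (3.000,0.828)–(3.115,1.000)
cell (3,1): code 0011 → (3.115,1.000)–(3.014,2.000)
cell (3,2): code 0001 → (3.014,2.000)–(3.000,2.017)
total: 10 segments, chained into 1 closed loop(s), length Σ = 6.664948

segments=10 loops=1 length=6.665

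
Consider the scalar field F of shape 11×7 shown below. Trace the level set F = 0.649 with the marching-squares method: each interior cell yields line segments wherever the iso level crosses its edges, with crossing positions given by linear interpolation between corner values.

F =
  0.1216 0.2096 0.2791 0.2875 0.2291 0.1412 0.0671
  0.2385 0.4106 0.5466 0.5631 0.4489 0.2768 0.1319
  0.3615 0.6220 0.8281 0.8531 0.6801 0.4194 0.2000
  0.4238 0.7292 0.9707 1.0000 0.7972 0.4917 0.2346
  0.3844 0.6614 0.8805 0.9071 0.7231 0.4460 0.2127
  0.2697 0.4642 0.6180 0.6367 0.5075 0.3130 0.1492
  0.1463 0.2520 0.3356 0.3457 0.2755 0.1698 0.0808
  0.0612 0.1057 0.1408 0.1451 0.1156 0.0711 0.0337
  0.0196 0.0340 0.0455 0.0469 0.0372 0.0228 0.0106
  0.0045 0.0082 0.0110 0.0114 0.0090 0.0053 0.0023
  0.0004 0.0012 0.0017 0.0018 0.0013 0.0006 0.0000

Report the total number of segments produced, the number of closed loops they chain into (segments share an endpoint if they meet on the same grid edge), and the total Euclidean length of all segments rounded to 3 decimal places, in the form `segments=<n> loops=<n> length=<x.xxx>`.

cell (1,1): code 0100 → (1.364,2.000)–(2.000,1.131)
cell (1,2): code 1100 → (1.296,3.000)–(1.364,2.000)
cell (1,3): code 1100 → (1.865,4.000)–(1.296,3.000)
cell (1,4): code 1000 → (2.000,4.119)–(1.865,4.000)
cell (2,0): code 0100 → (2.252,1.000)–(3.000,0.737)
cell (2,1): code 1110 → (2.000,1.131)–(2.252,1.000)
cell (2,4): code 1001 → (3.000,4.485)–(2.000,4.119)
cell (3,0): code 0110 → (3.000,0.737)–(4.000,0.955)
cell (3,4): code 1001 → (4.000,4.267)–(3.000,4.485)
cell (4,0): code 0010 → (4.000,0.955)–(4.063,1.000)
cell (4,1): code 0011 → (4.063,1.000)–(4.882,2.000)
cell (4,2): code 0011 → (4.882,2.000)–(4.955,3.000)
cell (4,3): code 0011 → (4.955,3.000)–(4.344,4.000)
cell (4,4): code 0001 → (4.344,4.000)–(4.000,4.267)
total: 14 segments, chained into 1 closed loop(s), length Σ = 11.577911

segments=14 loops=1 length=11.578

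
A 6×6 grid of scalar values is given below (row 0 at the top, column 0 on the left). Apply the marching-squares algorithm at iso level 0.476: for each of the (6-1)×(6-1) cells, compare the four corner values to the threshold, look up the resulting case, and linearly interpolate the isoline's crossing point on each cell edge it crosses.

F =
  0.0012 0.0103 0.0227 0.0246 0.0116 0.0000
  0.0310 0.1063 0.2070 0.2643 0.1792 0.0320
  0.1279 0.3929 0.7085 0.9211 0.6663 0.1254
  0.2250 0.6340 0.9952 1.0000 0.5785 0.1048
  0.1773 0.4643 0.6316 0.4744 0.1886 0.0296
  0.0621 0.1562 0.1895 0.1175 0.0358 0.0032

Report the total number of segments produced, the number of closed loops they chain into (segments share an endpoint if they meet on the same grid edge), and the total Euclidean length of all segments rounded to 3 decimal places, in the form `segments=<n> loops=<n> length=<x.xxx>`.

segments=14 loops=1 length=10.406

cell (1,1): code 0100 → (1.536,2.000)–(2.000,1.263)
cell (1,2): code 1100 → (1.322,3.000)–(1.536,2.000)
cell (1,3): code 1100 → (1.609,4.000)–(1.322,3.000)
cell (1,4): code 1000 → (2.000,4.352)–(1.609,4.000)
cell (2,0): code 0100 → (2.345,1.000)–(3.000,0.614)
cell (2,1): code 1110 → (2.000,1.263)–(2.345,1.000)
cell (2,4): code 1001 → (3.000,4.216)–(2.000,4.352)
cell (3,0): code 0010 → (3.000,0.614)–(3.931,1.000)
cell (3,1): code 0111 → (3.931,1.000)–(4.000,1.070)
cell (3,2): code 1011 → (4.000,2.990)–(3.997,3.000)
cell (3,3): code 0011 → (3.997,3.000)–(3.263,4.000)
cell (3,4): code 0001 → (3.263,4.000)–(3.000,4.216)
cell (4,1): code 0010 → (4.000,1.070)–(4.352,2.000)
cell (4,2): code 0001 → (4.352,2.000)–(4.000,2.990)
total: 14 segments, chained into 1 closed loop(s), length Σ = 10.405591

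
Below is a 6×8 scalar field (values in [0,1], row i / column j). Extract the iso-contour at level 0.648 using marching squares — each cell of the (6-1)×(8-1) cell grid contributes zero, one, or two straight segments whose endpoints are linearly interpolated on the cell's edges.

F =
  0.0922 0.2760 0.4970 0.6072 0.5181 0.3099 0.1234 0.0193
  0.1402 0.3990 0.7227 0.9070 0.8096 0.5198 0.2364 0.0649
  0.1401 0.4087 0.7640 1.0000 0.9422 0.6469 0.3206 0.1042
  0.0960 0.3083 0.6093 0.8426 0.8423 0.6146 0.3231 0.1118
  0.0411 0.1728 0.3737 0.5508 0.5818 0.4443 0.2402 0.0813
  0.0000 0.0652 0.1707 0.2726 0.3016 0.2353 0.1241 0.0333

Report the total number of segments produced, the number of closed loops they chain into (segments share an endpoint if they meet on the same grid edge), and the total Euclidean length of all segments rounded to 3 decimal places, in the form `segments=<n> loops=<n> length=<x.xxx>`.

segments=12 loops=1 length=10.799

cell (0,1): code 0100 → (0.669,2.000)–(1.000,1.769)
cell (0,2): code 1100 → (0.136,3.000)–(0.669,2.000)
cell (0,3): code 1100 → (0.446,4.000)–(0.136,3.000)
cell (0,4): code 1000 → (1.000,4.558)–(0.446,4.000)
cell (1,1): code 0110 → (1.000,1.769)–(2.000,1.674)
cell (1,4): code 1001 → (2.000,4.996)–(1.000,4.558)
cell (2,1): code 0010 → (2.000,1.674)–(2.750,2.000)
cell (2,2): code 0111 → (2.750,2.000)–(3.000,2.166)
cell (2,4): code 1001 → (3.000,4.853)–(2.000,4.996)
cell (3,2): code 0010 → (3.000,2.166)–(3.667,3.000)
cell (3,3): code 0011 → (3.667,3.000)–(3.746,4.000)
cell (3,4): code 0001 → (3.746,4.000)–(3.000,4.853)
total: 12 segments, chained into 1 closed loop(s), length Σ = 10.798857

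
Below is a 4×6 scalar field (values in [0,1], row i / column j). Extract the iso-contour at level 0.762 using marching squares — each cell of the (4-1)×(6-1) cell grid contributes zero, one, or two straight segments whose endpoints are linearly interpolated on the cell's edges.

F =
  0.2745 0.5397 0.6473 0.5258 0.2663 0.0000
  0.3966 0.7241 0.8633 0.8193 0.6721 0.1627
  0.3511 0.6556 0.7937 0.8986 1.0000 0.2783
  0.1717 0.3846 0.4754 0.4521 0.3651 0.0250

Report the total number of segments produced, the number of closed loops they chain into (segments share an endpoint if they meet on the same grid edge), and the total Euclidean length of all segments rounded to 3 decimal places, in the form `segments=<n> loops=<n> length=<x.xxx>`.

segments=10 loops=1 length=7.695

cell (0,1): code 0100 → (0.531,2.000)–(1.000,1.272)
cell (0,2): code 1100 → (0.805,3.000)–(0.531,2.000)
cell (0,3): code 1000 → (1.000,3.389)–(0.805,3.000)
cell (1,1): code 0110 → (1.000,1.272)–(2.000,1.770)
cell (1,3): code 1101 → (1.274,4.000)–(1.000,3.389)
cell (1,4): code 1000 → (2.000,4.330)–(1.274,4.000)
cell (2,1): code 0010 → (2.000,1.770)–(2.100,2.000)
cell (2,2): code 0011 → (2.100,2.000)–(2.306,3.000)
cell (2,3): code 0011 → (2.306,3.000)–(2.375,4.000)
cell (2,4): code 0001 → (2.375,4.000)–(2.000,4.330)
total: 10 segments, chained into 1 closed loop(s), length Σ = 7.694871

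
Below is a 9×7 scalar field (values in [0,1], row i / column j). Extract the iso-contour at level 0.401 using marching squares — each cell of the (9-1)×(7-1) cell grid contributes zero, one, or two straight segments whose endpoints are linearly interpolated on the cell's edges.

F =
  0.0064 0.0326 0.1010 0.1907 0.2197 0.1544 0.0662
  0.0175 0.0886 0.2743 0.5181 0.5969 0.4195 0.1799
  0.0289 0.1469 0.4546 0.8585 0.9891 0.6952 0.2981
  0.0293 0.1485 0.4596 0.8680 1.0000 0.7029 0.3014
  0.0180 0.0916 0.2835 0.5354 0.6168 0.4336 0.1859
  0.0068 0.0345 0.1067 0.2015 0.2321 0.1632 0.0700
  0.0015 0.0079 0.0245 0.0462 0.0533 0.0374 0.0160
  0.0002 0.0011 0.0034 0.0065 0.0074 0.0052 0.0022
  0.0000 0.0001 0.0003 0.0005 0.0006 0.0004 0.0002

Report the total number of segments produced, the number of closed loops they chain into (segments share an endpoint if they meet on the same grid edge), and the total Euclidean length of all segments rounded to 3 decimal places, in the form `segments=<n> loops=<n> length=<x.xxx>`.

cell (0,2): code 0100 → (0.642,3.000)–(1.000,2.520)
cell (0,3): code 1100 → (0.481,4.000)–(0.642,3.000)
cell (0,4): code 1100 → (0.930,5.000)–(0.481,4.000)
cell (0,5): code 1000 → (1.000,5.077)–(0.930,5.000)
cell (1,1): code 0100 → (1.703,2.000)–(2.000,1.826)
cell (1,2): code 1110 → (1.000,2.520)–(1.703,2.000)
cell (1,5): code 1001 → (2.000,5.741)–(1.000,5.077)
cell (2,1): code 0110 → (2.000,1.826)–(3.000,1.812)
cell (2,5): code 1001 → (3.000,5.752)–(2.000,5.741)
cell (3,1): code 0010 → (3.000,1.812)–(3.333,2.000)
cell (3,2): code 0111 → (3.333,2.000)–(4.000,2.466)
cell (3,5): code 1001 → (4.000,5.132)–(3.000,5.752)
cell (4,2): code 0010 → (4.000,2.466)–(4.403,3.000)
cell (4,3): code 0011 → (4.403,3.000)–(4.561,4.000)
cell (4,4): code 0011 → (4.561,4.000)–(4.121,5.000)
cell (4,5): code 0001 → (4.121,5.000)–(4.000,5.132)
total: 16 segments, chained into 1 closed loop(s), length Σ = 12.556488

segments=16 loops=1 length=12.556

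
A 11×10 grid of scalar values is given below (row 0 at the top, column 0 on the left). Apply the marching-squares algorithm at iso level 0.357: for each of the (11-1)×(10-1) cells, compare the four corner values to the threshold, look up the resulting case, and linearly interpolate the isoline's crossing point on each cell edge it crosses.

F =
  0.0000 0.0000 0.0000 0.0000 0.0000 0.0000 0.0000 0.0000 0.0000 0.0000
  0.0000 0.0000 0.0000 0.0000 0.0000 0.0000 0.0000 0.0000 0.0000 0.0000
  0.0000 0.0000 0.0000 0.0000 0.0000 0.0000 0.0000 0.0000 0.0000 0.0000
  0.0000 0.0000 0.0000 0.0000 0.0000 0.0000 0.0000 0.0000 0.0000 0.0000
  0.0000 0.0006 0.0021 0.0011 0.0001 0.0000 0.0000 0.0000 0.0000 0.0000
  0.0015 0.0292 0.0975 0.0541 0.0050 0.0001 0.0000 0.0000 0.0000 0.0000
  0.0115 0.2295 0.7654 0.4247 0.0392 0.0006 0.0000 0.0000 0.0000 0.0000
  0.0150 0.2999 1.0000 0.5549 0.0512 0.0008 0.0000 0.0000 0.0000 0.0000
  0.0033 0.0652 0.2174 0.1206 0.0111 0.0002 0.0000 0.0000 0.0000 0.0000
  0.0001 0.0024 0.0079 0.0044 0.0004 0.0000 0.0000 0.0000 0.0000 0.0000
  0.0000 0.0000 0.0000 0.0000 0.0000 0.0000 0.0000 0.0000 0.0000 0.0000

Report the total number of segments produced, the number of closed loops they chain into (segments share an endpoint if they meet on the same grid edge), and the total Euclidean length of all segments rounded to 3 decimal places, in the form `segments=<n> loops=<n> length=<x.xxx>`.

cell (5,1): code 0100 → (5.389,2.000)–(6.000,1.238)
cell (5,2): code 1100 → (5.817,3.000)–(5.389,2.000)
cell (5,3): code 1000 → (6.000,3.176)–(5.817,3.000)
cell (6,1): code 0110 → (6.000,1.238)–(7.000,1.082)
cell (6,3): code 1001 → (7.000,3.393)–(6.000,3.176)
cell (7,1): code 0010 → (7.000,1.082)–(7.822,2.000)
cell (7,2): code 0011 → (7.822,2.000)–(7.456,3.000)
cell (7,3): code 0001 → (7.456,3.000)–(7.000,3.393)
total: 8 segments, chained into 1 closed loop(s), length Σ = 7.252841

segments=8 loops=1 length=7.253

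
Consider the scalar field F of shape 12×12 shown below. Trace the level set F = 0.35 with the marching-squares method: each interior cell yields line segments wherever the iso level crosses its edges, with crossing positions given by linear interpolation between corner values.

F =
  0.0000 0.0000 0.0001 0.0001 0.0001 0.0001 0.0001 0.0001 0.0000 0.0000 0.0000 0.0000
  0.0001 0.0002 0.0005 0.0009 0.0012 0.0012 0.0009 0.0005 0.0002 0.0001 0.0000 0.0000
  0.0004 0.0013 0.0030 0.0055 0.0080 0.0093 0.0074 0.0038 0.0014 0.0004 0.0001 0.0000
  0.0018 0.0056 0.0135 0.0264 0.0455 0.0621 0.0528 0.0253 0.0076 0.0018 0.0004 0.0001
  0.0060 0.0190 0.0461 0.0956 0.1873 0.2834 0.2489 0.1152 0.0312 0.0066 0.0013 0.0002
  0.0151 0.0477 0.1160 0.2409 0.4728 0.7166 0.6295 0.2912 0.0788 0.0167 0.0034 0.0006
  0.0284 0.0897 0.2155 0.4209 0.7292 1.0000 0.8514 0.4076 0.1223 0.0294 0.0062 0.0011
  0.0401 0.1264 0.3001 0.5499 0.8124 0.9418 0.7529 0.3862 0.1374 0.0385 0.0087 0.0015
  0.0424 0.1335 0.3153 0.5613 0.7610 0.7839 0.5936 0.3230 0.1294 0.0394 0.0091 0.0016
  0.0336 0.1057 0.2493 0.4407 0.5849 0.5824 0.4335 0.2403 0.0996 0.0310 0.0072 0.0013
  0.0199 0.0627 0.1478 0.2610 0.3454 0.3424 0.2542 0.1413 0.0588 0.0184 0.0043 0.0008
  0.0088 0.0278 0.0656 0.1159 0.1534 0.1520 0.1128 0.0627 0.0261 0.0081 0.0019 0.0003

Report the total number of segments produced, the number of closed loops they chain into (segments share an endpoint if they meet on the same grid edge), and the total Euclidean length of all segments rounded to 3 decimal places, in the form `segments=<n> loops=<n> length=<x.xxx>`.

cell (4,3): code 0100 → (4.570,4.000)–(5.000,3.470)
cell (4,4): code 1100 → (4.154,5.000)–(4.570,4.000)
cell (4,5): code 1100 → (4.266,6.000)–(4.154,5.000)
cell (4,6): code 1000 → (5.000,6.826)–(4.266,6.000)
cell (5,2): code 0100 → (5.606,3.000)–(6.000,2.655)
cell (5,3): code 1110 → (5.000,3.470)–(5.606,3.000)
cell (5,6): code 1101 → (5.505,7.000)–(5.000,6.826)
cell (5,7): code 1000 → (6.000,7.202)–(5.505,7.000)
cell (6,2): code 0110 → (6.000,2.655)–(7.000,2.200)
cell (6,7): code 1001 → (7.000,7.145)–(6.000,7.202)
cell (7,2): code 0110 → (7.000,2.200)–(8.000,2.141)
cell (7,6): code 1011 → (8.000,6.900)–(7.573,7.000)
cell (7,7): code 0001 → (7.573,7.000)–(7.000,7.145)
cell (8,2): code 0110 → (8.000,2.141)–(9.000,2.526)
cell (8,6): code 1001 → (9.000,6.432)–(8.000,6.900)
cell (9,2): code 0010 → (9.000,2.526)–(9.505,3.000)
cell (9,3): code 0011 → (9.505,3.000)–(9.981,4.000)
cell (9,4): code 0011 → (9.981,4.000)–(9.968,5.000)
cell (9,5): code 0011 → (9.968,5.000)–(9.466,6.000)
cell (9,6): code 0001 → (9.466,6.000)–(9.000,6.432)
total: 20 segments, chained into 1 closed loop(s), length Σ = 17.098498

segments=20 loops=1 length=17.098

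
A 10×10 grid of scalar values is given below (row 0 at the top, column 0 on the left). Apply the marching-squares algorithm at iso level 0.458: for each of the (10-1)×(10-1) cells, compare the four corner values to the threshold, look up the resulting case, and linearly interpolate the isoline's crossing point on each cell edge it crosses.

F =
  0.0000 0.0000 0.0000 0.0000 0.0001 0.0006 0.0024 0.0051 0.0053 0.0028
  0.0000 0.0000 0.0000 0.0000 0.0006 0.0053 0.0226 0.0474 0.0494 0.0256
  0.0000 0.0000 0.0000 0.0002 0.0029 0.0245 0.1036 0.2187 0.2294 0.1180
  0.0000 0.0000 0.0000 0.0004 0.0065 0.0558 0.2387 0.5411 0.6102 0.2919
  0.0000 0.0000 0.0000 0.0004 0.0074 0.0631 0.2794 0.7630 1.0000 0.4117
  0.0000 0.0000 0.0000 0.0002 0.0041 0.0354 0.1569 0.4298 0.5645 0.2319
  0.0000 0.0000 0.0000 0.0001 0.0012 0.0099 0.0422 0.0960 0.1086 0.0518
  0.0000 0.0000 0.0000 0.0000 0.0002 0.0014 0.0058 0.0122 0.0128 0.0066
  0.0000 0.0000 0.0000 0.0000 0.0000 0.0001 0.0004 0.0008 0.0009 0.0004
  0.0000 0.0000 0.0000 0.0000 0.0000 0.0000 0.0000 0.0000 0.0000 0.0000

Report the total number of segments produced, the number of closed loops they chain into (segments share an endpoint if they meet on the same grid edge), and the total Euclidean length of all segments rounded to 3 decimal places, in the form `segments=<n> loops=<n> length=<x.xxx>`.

segments=10 loops=1 length=7.890

cell (2,6): code 0100 → (2.742,7.000)–(3.000,6.725)
cell (2,7): code 1100 → (2.600,8.000)–(2.742,7.000)
cell (2,8): code 1000 → (3.000,8.478)–(2.600,8.000)
cell (3,6): code 0110 → (3.000,6.725)–(4.000,6.369)
cell (3,8): code 1001 → (4.000,8.921)–(3.000,8.478)
cell (4,6): code 0010 → (4.000,6.369)–(4.915,7.000)
cell (4,7): code 0111 → (4.915,7.000)–(5.000,7.209)
cell (4,8): code 1001 → (5.000,8.320)–(4.000,8.921)
cell (5,7): code 0010 → (5.000,7.209)–(5.234,8.000)
cell (5,8): code 0001 → (5.234,8.000)–(5.000,8.320)
total: 10 segments, chained into 1 closed loop(s), length Σ = 7.890189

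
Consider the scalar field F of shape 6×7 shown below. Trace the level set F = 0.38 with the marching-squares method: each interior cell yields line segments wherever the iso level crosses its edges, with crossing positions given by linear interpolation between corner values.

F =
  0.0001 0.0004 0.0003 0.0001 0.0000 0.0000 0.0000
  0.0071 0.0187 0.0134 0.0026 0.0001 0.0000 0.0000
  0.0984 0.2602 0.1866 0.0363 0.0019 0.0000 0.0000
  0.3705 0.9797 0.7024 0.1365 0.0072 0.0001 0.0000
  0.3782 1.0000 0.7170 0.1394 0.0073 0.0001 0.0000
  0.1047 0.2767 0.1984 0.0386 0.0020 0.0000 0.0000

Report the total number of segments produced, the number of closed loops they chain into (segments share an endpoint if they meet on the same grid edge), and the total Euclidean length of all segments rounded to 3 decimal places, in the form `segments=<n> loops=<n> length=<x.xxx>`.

segments=8 loops=1 length=8.367

cell (2,0): code 0100 → (2.167,1.000)–(3.000,0.016)
cell (2,1): code 1100 → (2.375,2.000)–(2.167,1.000)
cell (2,2): code 1000 → (3.000,2.570)–(2.375,2.000)
cell (3,0): code 0110 → (3.000,0.016)–(4.000,0.003)
cell (3,2): code 1001 → (4.000,2.583)–(3.000,2.570)
cell (4,0): code 0010 → (4.000,0.003)–(4.857,1.000)
cell (4,1): code 0011 → (4.857,1.000)–(4.650,2.000)
cell (4,2): code 0001 → (4.650,2.000)–(4.000,2.583)
total: 8 segments, chained into 1 closed loop(s), length Σ = 8.366768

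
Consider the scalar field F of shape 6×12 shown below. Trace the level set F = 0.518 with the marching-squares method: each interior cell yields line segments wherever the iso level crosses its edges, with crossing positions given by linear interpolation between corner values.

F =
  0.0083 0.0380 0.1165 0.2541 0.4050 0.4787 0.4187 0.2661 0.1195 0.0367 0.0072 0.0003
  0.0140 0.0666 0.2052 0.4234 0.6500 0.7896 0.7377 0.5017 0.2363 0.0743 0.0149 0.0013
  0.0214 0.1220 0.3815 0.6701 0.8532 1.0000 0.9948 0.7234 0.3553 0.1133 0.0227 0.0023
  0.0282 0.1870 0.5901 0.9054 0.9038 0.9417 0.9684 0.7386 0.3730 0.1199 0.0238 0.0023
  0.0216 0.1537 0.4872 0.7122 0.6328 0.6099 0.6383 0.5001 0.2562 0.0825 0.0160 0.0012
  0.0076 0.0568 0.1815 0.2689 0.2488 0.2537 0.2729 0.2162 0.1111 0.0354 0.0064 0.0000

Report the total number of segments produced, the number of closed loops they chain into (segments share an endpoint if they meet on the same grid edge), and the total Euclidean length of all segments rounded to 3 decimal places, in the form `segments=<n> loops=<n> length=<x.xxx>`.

segments=20 loops=1 length=15.999

cell (0,3): code 0100 → (0.461,4.000)–(1.000,3.417)
cell (0,4): code 1100 → (0.126,5.000)–(0.461,4.000)
cell (0,5): code 1100 → (0.311,6.000)–(0.126,5.000)
cell (0,6): code 1000 → (1.000,6.931)–(0.311,6.000)
cell (1,2): code 0100 → (1.383,3.000)–(2.000,2.473)
cell (1,3): code 1110 → (1.000,3.417)–(1.383,3.000)
cell (1,6): code 1101 → (1.074,7.000)–(1.000,6.931)
cell (1,7): code 1000 → (2.000,7.558)–(1.074,7.000)
cell (2,1): code 0100 → (2.654,2.000)–(3.000,1.821)
cell (2,2): code 1110 → (2.000,2.473)–(2.654,2.000)
cell (2,7): code 1001 → (3.000,7.603)–(2.000,7.558)
cell (3,1): code 0010 → (3.000,1.821)–(3.701,2.000)
cell (3,2): code 0111 → (3.701,2.000)–(4.000,2.137)
cell (3,6): code 1011 → (4.000,6.870)–(3.925,7.000)
cell (3,7): code 0001 → (3.925,7.000)–(3.000,7.603)
cell (4,2): code 0010 → (4.000,2.137)–(4.438,3.000)
cell (4,3): code 0011 → (4.438,3.000)–(4.299,4.000)
cell (4,4): code 0011 → (4.299,4.000)–(4.258,5.000)
cell (4,5): code 0011 → (4.258,5.000)–(4.329,6.000)
cell (4,6): code 0001 → (4.329,6.000)–(4.000,6.870)
total: 20 segments, chained into 1 closed loop(s), length Σ = 15.998887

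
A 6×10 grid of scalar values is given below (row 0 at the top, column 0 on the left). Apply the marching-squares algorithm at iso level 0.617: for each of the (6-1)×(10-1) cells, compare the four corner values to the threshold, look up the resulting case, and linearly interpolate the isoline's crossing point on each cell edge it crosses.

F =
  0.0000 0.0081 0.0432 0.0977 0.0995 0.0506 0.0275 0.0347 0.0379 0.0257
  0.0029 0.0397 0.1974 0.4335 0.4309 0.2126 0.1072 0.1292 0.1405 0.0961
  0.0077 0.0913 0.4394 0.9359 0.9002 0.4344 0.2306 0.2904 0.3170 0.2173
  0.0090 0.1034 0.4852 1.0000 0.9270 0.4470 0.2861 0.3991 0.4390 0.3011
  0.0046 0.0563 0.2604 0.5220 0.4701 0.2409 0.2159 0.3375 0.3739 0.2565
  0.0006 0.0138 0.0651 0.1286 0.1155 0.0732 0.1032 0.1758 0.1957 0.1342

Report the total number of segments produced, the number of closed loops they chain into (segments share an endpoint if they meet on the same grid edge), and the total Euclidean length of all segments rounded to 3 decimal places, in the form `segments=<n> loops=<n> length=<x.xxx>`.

cell (1,2): code 0100 → (1.365,3.000)–(2.000,2.358)
cell (1,3): code 1100 → (1.397,4.000)–(1.365,3.000)
cell (1,4): code 1000 → (2.000,4.608)–(1.397,4.000)
cell (2,2): code 0110 → (2.000,2.358)–(3.000,2.256)
cell (2,4): code 1001 → (3.000,4.646)–(2.000,4.608)
cell (3,2): code 0010 → (3.000,2.256)–(3.801,3.000)
cell (3,3): code 0011 → (3.801,3.000)–(3.678,4.000)
cell (3,4): code 0001 → (3.678,4.000)–(3.000,4.646)
total: 8 segments, chained into 1 closed loop(s), length Σ = 7.803633

segments=8 loops=1 length=7.804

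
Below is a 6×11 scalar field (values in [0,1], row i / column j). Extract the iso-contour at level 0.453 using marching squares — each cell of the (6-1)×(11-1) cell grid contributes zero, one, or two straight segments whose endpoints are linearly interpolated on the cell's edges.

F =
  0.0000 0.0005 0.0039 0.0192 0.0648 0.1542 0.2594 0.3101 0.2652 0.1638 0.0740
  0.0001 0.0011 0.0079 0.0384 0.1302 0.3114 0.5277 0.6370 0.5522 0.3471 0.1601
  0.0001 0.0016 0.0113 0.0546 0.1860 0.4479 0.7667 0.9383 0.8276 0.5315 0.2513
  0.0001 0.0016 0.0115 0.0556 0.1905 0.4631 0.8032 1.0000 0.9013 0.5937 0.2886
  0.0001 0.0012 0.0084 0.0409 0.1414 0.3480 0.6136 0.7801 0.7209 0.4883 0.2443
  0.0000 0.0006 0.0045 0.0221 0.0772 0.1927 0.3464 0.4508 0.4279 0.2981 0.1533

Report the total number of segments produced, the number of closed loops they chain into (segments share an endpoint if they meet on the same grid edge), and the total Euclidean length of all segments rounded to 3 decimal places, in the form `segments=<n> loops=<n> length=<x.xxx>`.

cell (0,5): code 0100 → (0.722,6.000)–(1.000,5.655)
cell (0,6): code 1100 → (0.437,7.000)–(0.722,6.000)
cell (0,7): code 1100 → (0.654,8.000)–(0.437,7.000)
cell (0,8): code 1000 → (1.000,8.484)–(0.654,8.000)
cell (1,5): code 0110 → (1.000,5.655)–(2.000,5.016)
cell (1,8): code 1101 → (1.574,9.000)–(1.000,8.484)
cell (1,9): code 1000 → (2.000,9.280)–(1.574,9.000)
cell (2,4): code 0100 → (2.336,5.000)–(3.000,4.963)
cell (2,5): code 1110 → (2.000,5.016)–(2.336,5.000)
cell (2,9): code 1001 → (3.000,9.461)–(2.000,9.280)
cell (3,4): code 0010 → (3.000,4.963)–(3.088,5.000)
cell (3,5): code 0111 → (3.088,5.000)–(4.000,5.395)
cell (3,9): code 1001 → (4.000,9.145)–(3.000,9.461)
cell (4,5): code 0010 → (4.000,5.395)–(4.601,6.000)
cell (4,6): code 0011 → (4.601,6.000)–(4.993,7.000)
cell (4,7): code 0011 → (4.993,7.000)–(4.914,8.000)
cell (4,8): code 0011 → (4.914,8.000)–(4.186,9.000)
cell (4,9): code 0001 → (4.186,9.000)–(4.000,9.145)
total: 18 segments, chained into 1 closed loop(s), length Σ = 14.128092

segments=18 loops=1 length=14.128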